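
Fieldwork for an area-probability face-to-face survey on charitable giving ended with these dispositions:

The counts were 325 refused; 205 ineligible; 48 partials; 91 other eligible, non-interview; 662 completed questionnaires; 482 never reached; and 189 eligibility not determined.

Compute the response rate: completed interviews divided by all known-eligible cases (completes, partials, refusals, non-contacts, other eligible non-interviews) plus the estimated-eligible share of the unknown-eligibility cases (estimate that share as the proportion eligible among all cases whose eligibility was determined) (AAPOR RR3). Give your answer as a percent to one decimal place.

37.3%

Numerator → 662
Eligible (known) → 662 + 48 + 325 + 482 + 91 = 1608
e = 1608 / (1608 + 205) = 1608 / 1813 = 0.8869
Estimated eligible among unknowns → 0.8869 × 189 = 167.62
Base → 1608 + 167.62 = 1775.62
RR3 = 662 / 1775.62 = 0.3728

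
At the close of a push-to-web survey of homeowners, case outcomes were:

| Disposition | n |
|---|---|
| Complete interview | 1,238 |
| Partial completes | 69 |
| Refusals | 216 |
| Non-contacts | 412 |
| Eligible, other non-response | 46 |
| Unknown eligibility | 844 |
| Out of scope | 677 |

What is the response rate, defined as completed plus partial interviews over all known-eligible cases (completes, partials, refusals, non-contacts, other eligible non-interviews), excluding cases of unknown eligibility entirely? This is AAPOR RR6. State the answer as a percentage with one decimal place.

66.0%

Num: 1238 + 69 = 1307
Denominator: 1238 + 69 + 216 + 412 + 46 = 1981
RR6 = 1307 / 1981 = 0.6598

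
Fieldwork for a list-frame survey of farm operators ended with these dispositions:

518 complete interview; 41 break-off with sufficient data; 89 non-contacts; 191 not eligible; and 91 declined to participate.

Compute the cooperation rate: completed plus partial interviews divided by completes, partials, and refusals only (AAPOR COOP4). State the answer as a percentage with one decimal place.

86.0%

Top → 518 + 41 = 559
Denominator → 518 + 41 + 91 = 650
COOP4 = 559 / 650 = 0.8600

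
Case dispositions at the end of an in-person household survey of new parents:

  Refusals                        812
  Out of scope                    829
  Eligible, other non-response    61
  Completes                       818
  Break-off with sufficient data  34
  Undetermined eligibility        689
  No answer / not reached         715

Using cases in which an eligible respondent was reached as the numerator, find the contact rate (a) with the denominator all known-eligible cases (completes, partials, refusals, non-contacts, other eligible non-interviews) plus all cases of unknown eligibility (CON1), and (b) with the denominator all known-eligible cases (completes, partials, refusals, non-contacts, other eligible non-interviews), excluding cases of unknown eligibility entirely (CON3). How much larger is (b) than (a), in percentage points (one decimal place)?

Num = 818 + 34 + 812 + 61 = 1725
Denominator = 818 + 34 + 812 + 715 + 61 + 689 = 3129
CON1 = 1725 / 3129 = 0.5513
Denominator = 818 + 34 + 812 + 715 + 61 = 2440
CON3 = 1725 / 2440 = 0.7070
Difference = 70.70 − 55.13 = 15.57 percentage points

15.6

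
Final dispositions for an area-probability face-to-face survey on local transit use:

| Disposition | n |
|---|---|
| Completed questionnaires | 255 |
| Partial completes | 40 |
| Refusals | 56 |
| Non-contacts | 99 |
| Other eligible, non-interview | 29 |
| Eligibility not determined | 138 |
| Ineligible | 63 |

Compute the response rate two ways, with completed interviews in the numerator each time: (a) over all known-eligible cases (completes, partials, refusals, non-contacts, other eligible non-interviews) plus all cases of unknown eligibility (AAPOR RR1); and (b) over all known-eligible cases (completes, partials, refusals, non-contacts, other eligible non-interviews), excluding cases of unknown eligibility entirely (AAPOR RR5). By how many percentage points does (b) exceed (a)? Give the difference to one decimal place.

11.9

Num = 255
Denom = 255 + 40 + 56 + 99 + 29 + 138 = 617
RR1 = 255 / 617 = 0.4133
Denom = 255 + 40 + 56 + 99 + 29 = 479
RR5 = 255 / 479 = 0.5324
Difference = 53.24 − 41.33 = 11.91 percentage points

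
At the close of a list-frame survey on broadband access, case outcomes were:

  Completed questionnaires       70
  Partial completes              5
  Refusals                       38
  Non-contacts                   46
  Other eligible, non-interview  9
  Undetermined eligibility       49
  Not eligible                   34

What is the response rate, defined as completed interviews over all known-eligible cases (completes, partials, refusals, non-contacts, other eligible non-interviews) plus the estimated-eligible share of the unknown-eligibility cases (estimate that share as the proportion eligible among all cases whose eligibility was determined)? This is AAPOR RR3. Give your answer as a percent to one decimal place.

33.5%

Numerator = 70
Known eligible = 70 + 5 + 38 + 46 + 9 = 168
e = 168 / (168 + 34) = 168 / 202 = 0.8317
Estimated eligible among unknowns = 0.8317 × 49 = 40.75
Denominator = 168 + 40.75 = 208.75
RR3 = 70 / 208.75 = 0.3353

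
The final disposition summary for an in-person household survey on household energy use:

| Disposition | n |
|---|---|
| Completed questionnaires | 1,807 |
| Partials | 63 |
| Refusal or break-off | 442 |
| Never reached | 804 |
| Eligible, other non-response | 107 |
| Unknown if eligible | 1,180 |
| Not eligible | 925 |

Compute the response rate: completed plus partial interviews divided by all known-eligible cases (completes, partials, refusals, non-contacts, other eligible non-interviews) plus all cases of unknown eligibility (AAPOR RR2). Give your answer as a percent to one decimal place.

42.5%

Top: 1807 + 63 = 1870
Denominator: 1807 + 63 + 442 + 804 + 107 + 1180 = 4403
RR2 = 1870 / 4403 = 0.4247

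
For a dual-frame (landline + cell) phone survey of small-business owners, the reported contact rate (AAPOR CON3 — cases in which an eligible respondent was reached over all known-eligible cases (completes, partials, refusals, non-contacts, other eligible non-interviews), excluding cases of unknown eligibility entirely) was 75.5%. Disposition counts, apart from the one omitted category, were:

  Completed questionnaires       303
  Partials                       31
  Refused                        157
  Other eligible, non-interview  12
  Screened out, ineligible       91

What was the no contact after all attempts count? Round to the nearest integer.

Numerator → 303 + 31 + 157 + 12 = 503
CON3 = 503 / D = 0.755
D = 503 / 0.755 = 666.2
Other denominator terms total 503
no contact after all attempts = 666.2 − 503 ≈ 163

163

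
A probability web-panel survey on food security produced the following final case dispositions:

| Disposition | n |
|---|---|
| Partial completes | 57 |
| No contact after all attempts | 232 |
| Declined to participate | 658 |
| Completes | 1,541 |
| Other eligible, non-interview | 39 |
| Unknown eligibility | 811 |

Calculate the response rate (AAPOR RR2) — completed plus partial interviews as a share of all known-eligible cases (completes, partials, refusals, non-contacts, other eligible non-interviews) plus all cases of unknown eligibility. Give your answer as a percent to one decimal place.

47.9%

Num → 1541 + 57 = 1598
Denominator → 1541 + 57 + 658 + 232 + 39 + 811 = 3338
RR2 = 1598 / 3338 = 0.4787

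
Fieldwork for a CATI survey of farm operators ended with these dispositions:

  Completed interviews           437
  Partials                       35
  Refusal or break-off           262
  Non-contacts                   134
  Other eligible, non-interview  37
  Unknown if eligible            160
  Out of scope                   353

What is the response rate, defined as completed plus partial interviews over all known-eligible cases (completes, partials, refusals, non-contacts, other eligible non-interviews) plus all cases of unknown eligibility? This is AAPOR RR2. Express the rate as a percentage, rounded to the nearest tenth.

Top: 437 + 35 = 472
Denominator: 437 + 35 + 262 + 134 + 37 + 160 = 1065
RR2 = 472 / 1065 = 0.4432

44.3%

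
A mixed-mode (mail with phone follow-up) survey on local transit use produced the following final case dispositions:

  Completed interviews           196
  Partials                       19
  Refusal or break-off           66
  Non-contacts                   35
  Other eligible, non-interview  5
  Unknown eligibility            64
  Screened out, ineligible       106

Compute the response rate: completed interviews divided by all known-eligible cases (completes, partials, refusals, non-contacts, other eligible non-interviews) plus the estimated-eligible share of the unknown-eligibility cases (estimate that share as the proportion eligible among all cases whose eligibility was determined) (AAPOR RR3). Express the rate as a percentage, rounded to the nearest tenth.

Numerator: 196
Determined eligible: 196 + 19 + 66 + 35 + 5 = 321
e = 321 / (321 + 106) = 321 / 427 = 0.7518
e × U: 0.7518 × 64 = 48.12
Denom: 321 + 48.12 = 369.12
RR3 = 196 / 369.12 = 0.5310

53.1%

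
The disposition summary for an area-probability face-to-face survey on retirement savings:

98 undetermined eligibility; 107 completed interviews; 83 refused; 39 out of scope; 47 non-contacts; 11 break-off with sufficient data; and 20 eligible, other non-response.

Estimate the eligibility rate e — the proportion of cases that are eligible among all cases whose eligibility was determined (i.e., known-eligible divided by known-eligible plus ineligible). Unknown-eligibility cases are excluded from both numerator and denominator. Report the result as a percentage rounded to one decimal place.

87.3%

Known eligible: 107 + 11 + 83 + 47 + 20 = 268
e = 268 / (268 + 39) = 268 / 307 = 0.8730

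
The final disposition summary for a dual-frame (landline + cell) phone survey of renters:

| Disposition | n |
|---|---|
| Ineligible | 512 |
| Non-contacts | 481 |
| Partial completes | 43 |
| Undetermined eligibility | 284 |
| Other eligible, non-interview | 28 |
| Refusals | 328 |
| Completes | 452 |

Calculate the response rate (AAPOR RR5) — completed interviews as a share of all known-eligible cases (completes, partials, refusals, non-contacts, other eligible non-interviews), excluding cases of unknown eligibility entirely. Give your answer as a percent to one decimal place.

33.9%

Num → 452
Base → 452 + 43 + 328 + 481 + 28 = 1332
RR5 = 452 / 1332 = 0.3393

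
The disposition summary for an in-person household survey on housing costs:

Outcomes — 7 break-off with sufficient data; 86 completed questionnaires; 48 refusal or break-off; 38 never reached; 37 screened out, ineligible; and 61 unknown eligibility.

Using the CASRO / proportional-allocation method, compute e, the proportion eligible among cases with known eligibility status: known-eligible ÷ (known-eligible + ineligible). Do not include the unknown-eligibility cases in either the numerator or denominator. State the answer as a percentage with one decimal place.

82.9%

Eligible (known): 86 + 7 + 48 + 38 = 179
e = 179 / (179 + 37) = 179 / 216 = 0.8287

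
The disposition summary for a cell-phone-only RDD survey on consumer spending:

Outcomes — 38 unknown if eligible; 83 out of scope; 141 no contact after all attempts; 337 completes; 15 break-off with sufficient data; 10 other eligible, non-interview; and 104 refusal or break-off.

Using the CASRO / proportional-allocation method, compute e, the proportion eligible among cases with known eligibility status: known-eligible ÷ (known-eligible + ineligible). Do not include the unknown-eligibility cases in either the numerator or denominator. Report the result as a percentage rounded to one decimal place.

88.0%

Known eligible → 337 + 15 + 104 + 141 + 10 = 607
e = 607 / (607 + 83) = 607 / 690 = 0.8797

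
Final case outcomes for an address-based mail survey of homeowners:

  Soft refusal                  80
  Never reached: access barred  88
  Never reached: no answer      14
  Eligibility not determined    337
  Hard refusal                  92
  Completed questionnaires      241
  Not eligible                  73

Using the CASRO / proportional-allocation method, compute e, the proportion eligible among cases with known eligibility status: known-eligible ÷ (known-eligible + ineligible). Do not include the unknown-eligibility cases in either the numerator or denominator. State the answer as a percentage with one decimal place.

87.6%

Refused = 92 + 80 = 172
Non-contacts = 14 + 88 = 102
Known eligible = 241 + 172 + 102 = 515
e = 515 / (515 + 73) = 515 / 588 = 0.8759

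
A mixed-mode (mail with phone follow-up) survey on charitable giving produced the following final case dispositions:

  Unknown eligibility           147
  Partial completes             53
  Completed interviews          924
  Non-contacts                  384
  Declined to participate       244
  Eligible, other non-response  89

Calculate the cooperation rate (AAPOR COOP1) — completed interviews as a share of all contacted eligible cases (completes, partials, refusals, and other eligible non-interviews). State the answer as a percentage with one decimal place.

Num → 924
Denom → 924 + 53 + 244 + 89 = 1310
COOP1 = 924 / 1310 = 0.7053

70.5%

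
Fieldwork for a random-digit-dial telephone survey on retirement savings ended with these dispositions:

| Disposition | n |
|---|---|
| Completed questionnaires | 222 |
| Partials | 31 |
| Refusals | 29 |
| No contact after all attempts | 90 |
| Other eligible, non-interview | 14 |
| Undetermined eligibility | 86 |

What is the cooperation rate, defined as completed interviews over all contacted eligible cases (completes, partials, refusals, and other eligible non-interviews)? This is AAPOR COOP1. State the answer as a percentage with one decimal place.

75.0%

Top → 222
Denom → 222 + 31 + 29 + 14 = 296
COOP1 = 222 / 296 = 0.7500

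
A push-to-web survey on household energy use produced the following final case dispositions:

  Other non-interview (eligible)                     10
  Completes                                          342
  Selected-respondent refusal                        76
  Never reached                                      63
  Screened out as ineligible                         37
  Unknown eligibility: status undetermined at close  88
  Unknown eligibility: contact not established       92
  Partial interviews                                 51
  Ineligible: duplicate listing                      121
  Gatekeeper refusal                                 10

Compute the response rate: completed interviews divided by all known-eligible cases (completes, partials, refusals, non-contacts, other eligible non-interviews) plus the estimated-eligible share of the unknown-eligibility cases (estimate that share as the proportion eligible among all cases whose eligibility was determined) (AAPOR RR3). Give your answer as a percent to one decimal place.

49.4%

Declined to participate = 10 + 76 = 86
Unknown eligibility = 92 + 88 = 180
Not eligible = 37 + 121 = 158
Top = 342
Determined eligible = 342 + 51 + 86 + 63 + 10 = 552
e = 552 / (552 + 158) = 552 / 710 = 0.7775
Eligible share of unknowns = 0.7775 × 180 = 139.95
Denominator = 552 + 139.95 = 691.95
RR3 = 342 / 691.95 = 0.4943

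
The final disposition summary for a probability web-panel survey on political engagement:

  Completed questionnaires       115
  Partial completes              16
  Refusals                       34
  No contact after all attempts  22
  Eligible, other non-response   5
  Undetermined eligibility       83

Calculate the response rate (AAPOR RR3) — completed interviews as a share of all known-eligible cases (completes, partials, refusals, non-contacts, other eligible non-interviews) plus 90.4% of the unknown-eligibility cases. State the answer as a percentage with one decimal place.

43.1%

Numerator: 115
Eligible (known): 115 + 16 + 34 + 22 + 5 = 192
Estimated eligible among unknowns: 0.9040 × 83 = 75.03
Base: 192 + 75.03 = 267.03
RR3 = 115 / 267.03 = 0.4307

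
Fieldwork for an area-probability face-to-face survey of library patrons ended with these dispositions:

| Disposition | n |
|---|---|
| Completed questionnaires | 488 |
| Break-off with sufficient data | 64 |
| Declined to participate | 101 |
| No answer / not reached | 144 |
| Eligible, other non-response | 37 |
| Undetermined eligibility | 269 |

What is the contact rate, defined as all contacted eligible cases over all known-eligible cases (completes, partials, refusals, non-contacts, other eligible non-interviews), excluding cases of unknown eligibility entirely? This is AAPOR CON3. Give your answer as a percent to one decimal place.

82.7%

Numerator = 488 + 64 + 101 + 37 = 690
Base = 488 + 64 + 101 + 144 + 37 = 834
CON3 = 690 / 834 = 0.8273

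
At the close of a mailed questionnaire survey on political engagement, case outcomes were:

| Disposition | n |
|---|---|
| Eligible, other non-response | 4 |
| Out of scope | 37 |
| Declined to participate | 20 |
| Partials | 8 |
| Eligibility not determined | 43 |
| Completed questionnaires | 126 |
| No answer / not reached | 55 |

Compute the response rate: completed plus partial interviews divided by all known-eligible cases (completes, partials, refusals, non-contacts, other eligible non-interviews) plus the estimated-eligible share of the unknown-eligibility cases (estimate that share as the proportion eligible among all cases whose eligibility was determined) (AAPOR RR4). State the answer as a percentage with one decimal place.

53.7%

Top = 126 + 8 = 134
Eligible (known) = 126 + 8 + 20 + 55 + 4 = 213
e = 213 / (213 + 37) = 213 / 250 = 0.8520
Eligible share of unknowns = 0.8520 × 43 = 36.64
Base = 213 + 36.64 = 249.64
RR4 = 134 / 249.64 = 0.5368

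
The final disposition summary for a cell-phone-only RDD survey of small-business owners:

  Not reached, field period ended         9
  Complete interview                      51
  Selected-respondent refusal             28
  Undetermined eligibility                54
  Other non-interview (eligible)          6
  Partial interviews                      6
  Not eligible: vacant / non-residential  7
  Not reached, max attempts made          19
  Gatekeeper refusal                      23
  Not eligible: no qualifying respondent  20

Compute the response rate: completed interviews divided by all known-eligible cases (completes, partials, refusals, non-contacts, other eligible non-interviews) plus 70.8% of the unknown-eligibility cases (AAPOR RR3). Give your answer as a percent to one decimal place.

28.3%

Declined to participate = 23 + 28 = 51
Non-contacts = 9 + 19 = 28
Not eligible = 20 + 7 = 27
Num: 51
Known eligible: 51 + 6 + 51 + 28 + 6 = 142
Estimated eligible among unknowns: 0.7080 × 54 = 38.23
Denominator: 142 + 38.23 = 180.23
RR3 = 51 / 180.23 = 0.2830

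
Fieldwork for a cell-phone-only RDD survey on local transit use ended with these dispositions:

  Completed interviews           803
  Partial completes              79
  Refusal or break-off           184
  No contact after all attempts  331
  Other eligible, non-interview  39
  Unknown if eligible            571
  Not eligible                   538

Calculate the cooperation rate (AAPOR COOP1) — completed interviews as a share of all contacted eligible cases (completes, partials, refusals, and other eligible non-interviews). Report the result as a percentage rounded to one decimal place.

Top → 803
Denom → 803 + 79 + 184 + 39 = 1105
COOP1 = 803 / 1105 = 0.7267

72.7%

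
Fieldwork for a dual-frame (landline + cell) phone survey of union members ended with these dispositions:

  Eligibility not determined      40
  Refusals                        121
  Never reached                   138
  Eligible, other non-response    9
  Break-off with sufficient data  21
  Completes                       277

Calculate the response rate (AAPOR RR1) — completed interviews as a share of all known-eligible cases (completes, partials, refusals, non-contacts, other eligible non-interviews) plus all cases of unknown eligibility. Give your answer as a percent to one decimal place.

Num → 277
Base → 277 + 21 + 121 + 138 + 9 + 40 = 606
RR1 = 277 / 606 = 0.4571

45.7%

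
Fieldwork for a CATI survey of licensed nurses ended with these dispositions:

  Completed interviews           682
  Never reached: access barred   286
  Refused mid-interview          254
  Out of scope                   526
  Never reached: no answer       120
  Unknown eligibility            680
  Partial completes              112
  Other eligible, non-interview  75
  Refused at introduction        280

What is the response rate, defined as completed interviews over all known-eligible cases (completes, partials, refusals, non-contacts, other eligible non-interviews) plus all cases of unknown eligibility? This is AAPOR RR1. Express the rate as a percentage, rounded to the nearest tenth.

27.4%

Refusal or break-off = 280 + 254 = 534
Never reached = 120 + 286 = 406
Num: 682
Base: 682 + 112 + 534 + 406 + 75 + 680 = 2489
RR1 = 682 / 2489 = 0.2740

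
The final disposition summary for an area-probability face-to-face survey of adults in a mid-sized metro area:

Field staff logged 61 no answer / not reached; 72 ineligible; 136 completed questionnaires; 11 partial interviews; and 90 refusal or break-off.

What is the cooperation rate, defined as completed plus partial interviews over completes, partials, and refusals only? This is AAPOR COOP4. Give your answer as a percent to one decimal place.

Top → 136 + 11 = 147
Denominator → 136 + 11 + 90 = 237
COOP4 = 147 / 237 = 0.6203

62.0%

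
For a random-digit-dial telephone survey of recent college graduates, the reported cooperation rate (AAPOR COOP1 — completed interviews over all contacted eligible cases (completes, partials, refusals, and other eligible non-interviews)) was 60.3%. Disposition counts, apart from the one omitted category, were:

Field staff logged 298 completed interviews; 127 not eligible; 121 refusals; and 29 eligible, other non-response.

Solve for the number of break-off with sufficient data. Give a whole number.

COOP1 = 298 / D = 0.603
D = 298 / 0.603 = 494.2
Remaining denominator categories sum to 448
break-off with sufficient data = 494.2 − 448 ≈ 46

46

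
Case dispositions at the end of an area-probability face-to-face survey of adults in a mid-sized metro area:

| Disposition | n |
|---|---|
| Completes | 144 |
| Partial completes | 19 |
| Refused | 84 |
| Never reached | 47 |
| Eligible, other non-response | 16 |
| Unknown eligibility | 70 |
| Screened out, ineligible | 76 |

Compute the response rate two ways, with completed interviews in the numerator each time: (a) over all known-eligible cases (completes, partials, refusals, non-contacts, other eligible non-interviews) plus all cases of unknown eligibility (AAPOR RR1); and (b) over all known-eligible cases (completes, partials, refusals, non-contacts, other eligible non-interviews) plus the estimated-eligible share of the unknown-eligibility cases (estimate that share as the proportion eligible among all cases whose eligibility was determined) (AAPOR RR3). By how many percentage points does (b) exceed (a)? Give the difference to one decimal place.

1.4

Top: 144
Denominator: 144 + 19 + 84 + 47 + 16 + 70 = 380
RR1 = 144 / 380 = 0.3789
Eligible (known): 144 + 19 + 84 + 47 + 16 = 310
e = 310 / (310 + 76) = 310 / 386 = 0.8031
Eligible share of unknowns: 0.8031 × 70 = 56.22
Denominator: 310 + 56.22 = 366.22
RR3 = 144 / 366.22 = 0.3932
Difference = 39.32 − 37.89 = 1.43 percentage points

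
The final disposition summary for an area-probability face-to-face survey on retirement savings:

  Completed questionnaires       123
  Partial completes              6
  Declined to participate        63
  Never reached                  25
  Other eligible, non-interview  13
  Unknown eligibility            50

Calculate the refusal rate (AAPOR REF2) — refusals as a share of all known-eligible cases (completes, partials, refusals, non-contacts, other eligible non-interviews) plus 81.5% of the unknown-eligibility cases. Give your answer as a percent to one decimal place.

Top: 63
Determined eligible: 123 + 6 + 63 + 25 + 13 = 230
Eligible share of unknowns: 0.8150 × 50 = 40.75
Denominator: 230 + 40.75 = 270.75
REF2 = 63 / 270.75 = 0.2327

23.3%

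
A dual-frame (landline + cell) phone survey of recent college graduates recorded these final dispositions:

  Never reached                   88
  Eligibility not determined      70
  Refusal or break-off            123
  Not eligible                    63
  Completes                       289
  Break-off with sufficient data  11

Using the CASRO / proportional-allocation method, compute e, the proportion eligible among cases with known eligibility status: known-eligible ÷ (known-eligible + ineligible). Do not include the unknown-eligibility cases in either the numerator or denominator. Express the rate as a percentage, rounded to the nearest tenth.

89.0%

Known eligible = 289 + 11 + 123 + 88 = 511
e = 511 / (511 + 63) = 511 / 574 = 0.8902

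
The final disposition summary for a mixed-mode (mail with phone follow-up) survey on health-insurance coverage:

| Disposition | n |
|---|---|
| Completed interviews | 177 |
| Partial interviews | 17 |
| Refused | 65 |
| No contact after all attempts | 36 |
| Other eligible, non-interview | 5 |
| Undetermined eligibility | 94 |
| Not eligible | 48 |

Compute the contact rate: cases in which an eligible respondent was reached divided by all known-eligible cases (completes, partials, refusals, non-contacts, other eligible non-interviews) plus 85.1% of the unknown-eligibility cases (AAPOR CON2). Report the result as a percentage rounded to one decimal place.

69.5%

Num: 177 + 17 + 65 + 5 = 264
Determined eligible: 177 + 17 + 65 + 36 + 5 = 300
Eligible share of unknowns: 0.8510 × 94 = 79.99
Denominator: 300 + 79.99 = 379.99
CON2 = 264 / 379.99 = 0.6948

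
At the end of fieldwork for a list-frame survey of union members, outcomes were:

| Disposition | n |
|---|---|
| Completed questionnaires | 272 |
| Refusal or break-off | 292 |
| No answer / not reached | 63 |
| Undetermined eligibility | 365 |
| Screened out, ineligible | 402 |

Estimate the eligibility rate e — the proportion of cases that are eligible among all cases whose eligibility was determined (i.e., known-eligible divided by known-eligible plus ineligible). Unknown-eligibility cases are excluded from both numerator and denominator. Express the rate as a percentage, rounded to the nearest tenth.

60.9%

Known eligible: 272 + 292 + 63 = 627
e = 627 / (627 + 402) = 627 / 1029 = 0.6093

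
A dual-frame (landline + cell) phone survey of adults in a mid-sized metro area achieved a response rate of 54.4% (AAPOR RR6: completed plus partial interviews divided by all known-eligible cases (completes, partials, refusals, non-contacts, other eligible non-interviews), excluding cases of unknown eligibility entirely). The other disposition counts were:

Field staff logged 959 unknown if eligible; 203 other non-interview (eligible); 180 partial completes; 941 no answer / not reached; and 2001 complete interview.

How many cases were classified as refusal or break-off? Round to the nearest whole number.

684

Num = 2001 + 180 = 2181
RR6 = 2181 / D = 0.544
D = 2181 / 0.544 = 4009.2
Other denominator terms total 3325
refusal or break-off = 4009.2 − 3325 ≈ 684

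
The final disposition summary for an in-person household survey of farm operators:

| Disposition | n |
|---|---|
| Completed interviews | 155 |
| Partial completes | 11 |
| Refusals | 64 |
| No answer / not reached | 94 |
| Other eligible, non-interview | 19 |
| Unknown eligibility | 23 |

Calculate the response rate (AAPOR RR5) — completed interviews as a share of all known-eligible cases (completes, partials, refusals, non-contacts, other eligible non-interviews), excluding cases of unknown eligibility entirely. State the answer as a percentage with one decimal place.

Top = 155
Denom = 155 + 11 + 64 + 94 + 19 = 343
RR5 = 155 / 343 = 0.4519

45.2%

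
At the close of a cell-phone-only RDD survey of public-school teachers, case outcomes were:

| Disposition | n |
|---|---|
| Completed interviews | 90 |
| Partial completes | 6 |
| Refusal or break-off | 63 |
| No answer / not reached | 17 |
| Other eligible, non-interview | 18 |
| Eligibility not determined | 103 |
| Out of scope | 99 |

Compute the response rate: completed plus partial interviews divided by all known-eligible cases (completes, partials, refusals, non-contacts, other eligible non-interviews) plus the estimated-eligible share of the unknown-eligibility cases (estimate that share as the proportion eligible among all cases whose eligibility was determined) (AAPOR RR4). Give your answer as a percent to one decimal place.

Top → 90 + 6 = 96
Determined eligible → 90 + 6 + 63 + 17 + 18 = 194
e = 194 / (194 + 99) = 194 / 293 = 0.6621
e × U → 0.6621 × 103 = 68.20
Denom → 194 + 68.20 = 262.20
RR4 = 96 / 262.20 = 0.3661

36.6%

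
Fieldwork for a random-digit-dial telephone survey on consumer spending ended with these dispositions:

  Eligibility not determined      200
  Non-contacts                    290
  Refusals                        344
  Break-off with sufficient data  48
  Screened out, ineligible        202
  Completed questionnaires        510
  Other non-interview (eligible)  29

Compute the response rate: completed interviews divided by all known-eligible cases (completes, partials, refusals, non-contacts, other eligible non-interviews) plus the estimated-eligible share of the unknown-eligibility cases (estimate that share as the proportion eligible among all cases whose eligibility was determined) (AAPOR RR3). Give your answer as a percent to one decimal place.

36.6%

Num → 510
Known eligible → 510 + 48 + 344 + 290 + 29 = 1221
e = 1221 / (1221 + 202) = 1221 / 1423 = 0.8580
e × U → 0.8580 × 200 = 171.60
Denominator → 1221 + 171.60 = 1392.60
RR3 = 510 / 1392.60 = 0.3662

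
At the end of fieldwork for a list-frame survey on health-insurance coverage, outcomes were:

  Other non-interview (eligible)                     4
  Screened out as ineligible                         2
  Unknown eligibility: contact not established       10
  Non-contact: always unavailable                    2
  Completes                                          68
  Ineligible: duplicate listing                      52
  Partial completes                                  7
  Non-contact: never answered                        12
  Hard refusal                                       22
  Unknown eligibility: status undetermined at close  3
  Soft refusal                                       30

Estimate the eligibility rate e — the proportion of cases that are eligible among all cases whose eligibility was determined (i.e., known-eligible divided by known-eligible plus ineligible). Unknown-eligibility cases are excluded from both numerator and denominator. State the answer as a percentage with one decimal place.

Declined to participate = 22 + 30 = 52
Never reached = 12 + 2 = 14
Eligibility not determined = 10 + 3 = 13
Not eligible = 2 + 52 = 54
Eligible (known) → 68 + 7 + 52 + 14 + 4 = 145
e = 145 / (145 + 54) = 145 / 199 = 0.7286

72.9%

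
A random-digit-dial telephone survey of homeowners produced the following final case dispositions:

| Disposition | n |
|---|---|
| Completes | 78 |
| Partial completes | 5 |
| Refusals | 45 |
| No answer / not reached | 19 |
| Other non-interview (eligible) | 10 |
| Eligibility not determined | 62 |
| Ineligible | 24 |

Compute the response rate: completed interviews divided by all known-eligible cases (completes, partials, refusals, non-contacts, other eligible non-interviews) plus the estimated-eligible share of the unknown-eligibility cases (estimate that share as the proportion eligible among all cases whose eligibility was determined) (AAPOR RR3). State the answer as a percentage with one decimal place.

37.0%

Num → 78
Determined eligible → 78 + 5 + 45 + 19 + 10 = 157
e = 157 / (157 + 24) = 157 / 181 = 0.8674
e × U → 0.8674 × 62 = 53.78
Base → 157 + 53.78 = 210.78
RR3 = 78 / 210.78 = 0.3701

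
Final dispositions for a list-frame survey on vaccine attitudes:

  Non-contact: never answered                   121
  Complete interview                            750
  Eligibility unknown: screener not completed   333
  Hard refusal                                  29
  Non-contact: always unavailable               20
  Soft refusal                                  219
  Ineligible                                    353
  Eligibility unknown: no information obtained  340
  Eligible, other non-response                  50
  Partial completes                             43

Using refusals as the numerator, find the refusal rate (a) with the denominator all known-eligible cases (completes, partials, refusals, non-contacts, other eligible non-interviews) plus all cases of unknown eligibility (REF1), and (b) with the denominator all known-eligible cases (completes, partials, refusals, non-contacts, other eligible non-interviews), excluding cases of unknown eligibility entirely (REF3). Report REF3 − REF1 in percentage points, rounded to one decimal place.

7.1

Declined to participate = 29 + 219 = 248
Non-contacts = 121 + 20 = 141
Unknown eligibility = 333 + 340 = 673
Numerator → 248
Denom → 750 + 43 + 248 + 141 + 50 + 673 = 1905
REF1 = 248 / 1905 = 0.1302
Denom → 750 + 43 + 248 + 141 + 50 = 1232
REF3 = 248 / 1232 = 0.2013
Difference = 20.13 − 13.02 = 7.11 percentage points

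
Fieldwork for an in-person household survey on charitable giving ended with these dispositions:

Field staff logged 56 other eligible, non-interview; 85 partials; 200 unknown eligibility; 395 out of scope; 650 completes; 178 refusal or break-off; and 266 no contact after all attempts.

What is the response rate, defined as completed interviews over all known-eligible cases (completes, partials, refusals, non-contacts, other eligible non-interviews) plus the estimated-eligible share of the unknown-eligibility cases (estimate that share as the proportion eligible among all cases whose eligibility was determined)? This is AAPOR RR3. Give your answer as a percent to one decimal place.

46.9%

Num: 650
Known eligible: 650 + 85 + 178 + 266 + 56 = 1235
e = 1235 / (1235 + 395) = 1235 / 1630 = 0.7577
Eligible share of unknowns: 0.7577 × 200 = 151.54
Denom: 1235 + 151.54 = 1386.54
RR3 = 650 / 1386.54 = 0.4688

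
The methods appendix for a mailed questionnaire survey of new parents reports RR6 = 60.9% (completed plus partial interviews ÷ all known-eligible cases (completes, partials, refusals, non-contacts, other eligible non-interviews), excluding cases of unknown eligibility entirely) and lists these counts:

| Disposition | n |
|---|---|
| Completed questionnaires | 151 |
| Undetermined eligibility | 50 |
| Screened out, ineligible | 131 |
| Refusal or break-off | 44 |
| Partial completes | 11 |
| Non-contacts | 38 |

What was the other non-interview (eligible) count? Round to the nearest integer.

Num → 151 + 11 = 162
RR6 = 162 / D = 0.609
D = 162 / 0.609 = 266.0
Rest of base = 244
other non-interview (eligible) = 266.0 − 244 ≈ 22

22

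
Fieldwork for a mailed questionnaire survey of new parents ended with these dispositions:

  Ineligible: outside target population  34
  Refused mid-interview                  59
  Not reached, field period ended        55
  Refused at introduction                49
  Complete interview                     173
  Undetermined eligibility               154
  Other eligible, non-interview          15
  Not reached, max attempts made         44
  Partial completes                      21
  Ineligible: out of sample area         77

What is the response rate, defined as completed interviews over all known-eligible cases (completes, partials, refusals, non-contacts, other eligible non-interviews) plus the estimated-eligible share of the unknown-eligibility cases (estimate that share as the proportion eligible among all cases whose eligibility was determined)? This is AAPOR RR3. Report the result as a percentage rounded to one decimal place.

Declined to participate = 49 + 59 = 108
Non-contacts = 55 + 44 = 99
Not eligible = 34 + 77 = 111
Num: 173
Eligible (known): 173 + 21 + 108 + 99 + 15 = 416
e = 416 / (416 + 111) = 416 / 527 = 0.7894
e × U: 0.7894 × 154 = 121.57
Denominator: 416 + 121.57 = 537.57
RR3 = 173 / 537.57 = 0.3218

32.2%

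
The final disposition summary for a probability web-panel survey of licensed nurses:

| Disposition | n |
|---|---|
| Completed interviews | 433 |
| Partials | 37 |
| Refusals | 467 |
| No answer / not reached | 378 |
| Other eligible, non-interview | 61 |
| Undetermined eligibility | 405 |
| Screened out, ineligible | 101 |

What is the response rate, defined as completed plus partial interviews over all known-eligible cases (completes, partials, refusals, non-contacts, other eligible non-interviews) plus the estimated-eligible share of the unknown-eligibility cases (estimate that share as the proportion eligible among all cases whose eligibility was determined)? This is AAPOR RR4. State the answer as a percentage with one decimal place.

Top: 433 + 37 = 470
Eligible (known): 433 + 37 + 467 + 378 + 61 = 1376
e = 1376 / (1376 + 101) = 1376 / 1477 = 0.9316
Estimated eligible among unknowns: 0.9316 × 405 = 377.30
Denominator: 1376 + 377.30 = 1753.30
RR4 = 470 / 1753.30 = 0.2681

26.8%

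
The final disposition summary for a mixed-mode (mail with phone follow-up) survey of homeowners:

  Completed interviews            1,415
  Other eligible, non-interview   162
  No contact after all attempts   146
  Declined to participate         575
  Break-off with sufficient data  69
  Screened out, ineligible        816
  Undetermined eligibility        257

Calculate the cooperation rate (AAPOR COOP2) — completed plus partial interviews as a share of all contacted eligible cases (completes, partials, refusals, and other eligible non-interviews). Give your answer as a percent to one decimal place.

Numerator = 1415 + 69 = 1484
Denominator = 1415 + 69 + 575 + 162 = 2221
COOP2 = 1484 / 2221 = 0.6682

66.8%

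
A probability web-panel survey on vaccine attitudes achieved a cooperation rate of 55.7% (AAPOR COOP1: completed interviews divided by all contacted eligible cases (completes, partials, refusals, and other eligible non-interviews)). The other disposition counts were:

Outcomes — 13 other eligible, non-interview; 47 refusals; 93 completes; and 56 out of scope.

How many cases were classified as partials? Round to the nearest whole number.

COOP1 = 93 / D = 0.557
D = 93 / 0.557 = 167.0
Other denominator terms total 153
partials = 167.0 − 153 ≈ 14

14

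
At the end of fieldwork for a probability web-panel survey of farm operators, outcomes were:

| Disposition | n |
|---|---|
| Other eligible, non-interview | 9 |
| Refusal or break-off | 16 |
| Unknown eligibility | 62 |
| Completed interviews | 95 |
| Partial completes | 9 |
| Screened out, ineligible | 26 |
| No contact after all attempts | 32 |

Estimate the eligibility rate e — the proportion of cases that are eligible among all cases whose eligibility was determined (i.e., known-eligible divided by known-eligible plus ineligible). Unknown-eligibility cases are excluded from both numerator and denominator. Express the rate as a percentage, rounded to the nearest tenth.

Known eligible = 95 + 9 + 16 + 32 + 9 = 161
e = 161 / (161 + 26) = 161 / 187 = 0.8610

86.1%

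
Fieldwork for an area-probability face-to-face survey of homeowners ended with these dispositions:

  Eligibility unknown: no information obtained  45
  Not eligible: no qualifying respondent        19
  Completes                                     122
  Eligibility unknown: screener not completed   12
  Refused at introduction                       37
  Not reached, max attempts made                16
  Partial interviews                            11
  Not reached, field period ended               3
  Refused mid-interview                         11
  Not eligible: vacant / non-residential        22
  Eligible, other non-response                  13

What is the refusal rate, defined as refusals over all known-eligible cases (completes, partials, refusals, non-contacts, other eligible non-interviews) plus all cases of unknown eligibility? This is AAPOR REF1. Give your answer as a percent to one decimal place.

17.8%

Refused = 37 + 11 = 48
No answer / not reached = 3 + 16 = 19
Eligibility not determined = 12 + 45 = 57
Screened out, ineligible = 19 + 22 = 41
Numerator: 48
Denom: 122 + 11 + 48 + 19 + 13 + 57 = 270
REF1 = 48 / 270 = 0.1778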